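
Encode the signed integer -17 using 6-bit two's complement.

|-17| = 17 = 010001 in 6 bits.
Invert the bits: 101110. Add 1: 101111.

101111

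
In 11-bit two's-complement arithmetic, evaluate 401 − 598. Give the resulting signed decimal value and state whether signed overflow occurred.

-197; no overflow

401 → 00110010001
598 → 01001010110
Subtract via negate-and-add: invert 01001010110 + 1 = 10110101010 (i.e. -598).
  00110010001
+ 10110101010
= 11100111011
Result 11100111011: MSB = 1 → 1851 − 2048 = -197.
Addends (after negating the subtrahend) have opposite signs, so signed overflow cannot occur.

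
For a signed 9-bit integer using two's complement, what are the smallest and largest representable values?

min = -256, max = 255

Minimum: −2^8 = -256.
Maximum: 2^8 − 1 = 255.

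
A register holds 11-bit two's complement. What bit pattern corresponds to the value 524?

524 is non-negative, so write it directly in 11 bits: 01000001100.

01000001100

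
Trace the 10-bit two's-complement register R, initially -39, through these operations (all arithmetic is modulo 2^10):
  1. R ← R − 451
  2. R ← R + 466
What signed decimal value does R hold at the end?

-24

Start: R = -39 = 1111011001.
R = -39 − 451 = -490 = 1000010110
R = -490 + 466 = -24 = 1111101000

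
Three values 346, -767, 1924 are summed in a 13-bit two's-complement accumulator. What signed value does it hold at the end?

1503

346 + (-767) = -421 (1111001011011)
-421 + 1924 = 1503 (0010111011111)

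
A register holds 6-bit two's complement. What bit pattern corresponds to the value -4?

|-4| = 4 = 000100 in 6 bits.
Invert the bits: 111011. Add 1: 111100.

111100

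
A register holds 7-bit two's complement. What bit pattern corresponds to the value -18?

|-18| = 18 = 0010010 in 7 bits.
Invert the bits: 1101101. Add 1: 1101110.

1101110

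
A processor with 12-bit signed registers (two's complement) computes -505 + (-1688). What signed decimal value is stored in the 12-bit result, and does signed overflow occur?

-505 → 111000000111
-1688 → 100101101000
  111000000111
+ 100101101000
= 011101101111  (discard carry-out 1)
Result 011101101111: MSB = 0 → value 1903.
Both addends are negative but the stored result is non-negative: signed overflow. The true value -505 + (-1688) = -2193 lies outside [-2048, 2047].

1903; overflow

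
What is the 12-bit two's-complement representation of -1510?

101000011010

|-1510| = 1510 = 010111100110 in 12 bits.
Invert the bits: 101000011001. Add 1: 101000011010.
Check: 101000011010 reads as 2586 − 4096 = -1510.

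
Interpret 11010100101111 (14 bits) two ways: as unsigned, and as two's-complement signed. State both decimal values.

Unsigned: 11010100101111 = 13615.
Signed: MSB=1 → 13615 − 16384 = -2769.

unsigned = 13615, signed = -2769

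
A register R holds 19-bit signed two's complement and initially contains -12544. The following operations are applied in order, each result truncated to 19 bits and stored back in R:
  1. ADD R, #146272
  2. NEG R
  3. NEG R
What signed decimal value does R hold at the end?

Start: R = -12544 = 1111100111100000000.
R = -12544 + 146272 = 133728 = 0100000101001100000
R = −(133728) = -133728 = 1011111010110100000
R = −(-133728) = 133728 = 0100000101001100000

133728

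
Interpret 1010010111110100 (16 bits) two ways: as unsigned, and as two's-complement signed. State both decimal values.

unsigned = 42484, signed = -23052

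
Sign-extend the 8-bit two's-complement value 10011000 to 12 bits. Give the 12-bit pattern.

111110011000

MSB of 10011000 is 1; replicate it into the new high bits.
1111|10011000 → 111110011000 (still -104).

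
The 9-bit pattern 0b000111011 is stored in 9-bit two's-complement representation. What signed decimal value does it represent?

MSB is 0, so the value is non-negative: 000111011 = 59.

59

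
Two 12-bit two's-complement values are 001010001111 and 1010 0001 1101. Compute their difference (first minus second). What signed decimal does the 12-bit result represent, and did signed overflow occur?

001010001111 = 655 (signed)
1010 0001 1101 → 101000011101 = -1507 (signed)
Subtract via negate-and-add: invert 101000011101 + 1 = 010111100011 (i.e. 1507).
  001010001111
+ 010111100011
= 100001110010
Result 100001110010: MSB = 1 → 2162 − 4096 = -1934.
Both addends (after negating the subtrahend) are non-negative but the stored result is negative: signed overflow. The true value 655 − (-1507) = 2162 lies outside [-2048, 2047].

-1934; overflow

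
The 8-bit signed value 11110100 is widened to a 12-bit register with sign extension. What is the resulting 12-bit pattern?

MSB of 11110100 is 1; replicate it into the new high bits.
1111|11110100 → 111111110100 (still -12).

111111110100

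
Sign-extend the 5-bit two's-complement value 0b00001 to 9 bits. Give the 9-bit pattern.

MSB of 00001 is 0; replicate it into the new high bits.
0000|00001 → 000000001 (still 1).

000000001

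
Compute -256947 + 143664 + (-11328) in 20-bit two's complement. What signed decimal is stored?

-256947 + 143664 = -113283 (11100100010101111101)
-113283 + (-11328) = -124611 (11100001100100111101)

-124611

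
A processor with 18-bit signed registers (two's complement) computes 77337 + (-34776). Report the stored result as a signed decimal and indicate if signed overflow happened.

77337 → 010010111000011001
-34776 → 110111100000101000
  010010111000011001
+ 110111100000101000
= 001010011001000001  (discard carry-out 1)
Result 001010011001000001: MSB = 0 → value 42561.
Addends have opposite signs, so signed overflow cannot occur.

42561; no overflow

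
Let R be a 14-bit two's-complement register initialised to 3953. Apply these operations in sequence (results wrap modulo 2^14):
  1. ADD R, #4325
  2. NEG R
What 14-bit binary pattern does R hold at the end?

01111110101010

Start: R = 3953 = 00111101110001.
R = 3953 + 4325 = 8278; wraps to -8106 = 10000001010110
R = −(-8106) = 8106 = 01111110101010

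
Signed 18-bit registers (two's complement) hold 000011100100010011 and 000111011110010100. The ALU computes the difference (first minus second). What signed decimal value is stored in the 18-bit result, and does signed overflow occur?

-16001; no overflow

000011100100010011 = 14611 (signed)
000111011110010100 = 30612 (signed)
Subtract via negate-and-add: invert 000111011110010100 + 1 = 111000100001101100 (i.e. -30612).
  000011100100010011
+ 111000100001101100
= 111100000101111111
Result 111100000101111111: MSB = 1 → 246143 − 262144 = -16001.
Addends (after negating the subtrahend) have opposite signs, so signed overflow cannot occur.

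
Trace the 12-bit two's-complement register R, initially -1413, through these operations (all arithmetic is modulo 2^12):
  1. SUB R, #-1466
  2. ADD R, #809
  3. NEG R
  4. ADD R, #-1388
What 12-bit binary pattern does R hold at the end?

Start: R = -1413 = 101001111011.
R = -1413 − (-1466) = 53 = 000000110101
R = 53 + 809 = 862 = 001101011110
R = −(862) = -862 = 110010100010
R = -862 + (-1388) = -2250; wraps to 1846 = 011100110110

011100110110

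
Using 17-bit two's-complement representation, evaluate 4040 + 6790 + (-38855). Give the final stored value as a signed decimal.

-28025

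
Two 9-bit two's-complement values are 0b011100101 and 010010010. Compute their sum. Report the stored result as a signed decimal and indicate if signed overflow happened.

0b011100101 → 011100101 = 229 (signed)
010010010 = 146 (signed)
  011100101
+ 010010010
= 101110111
Result 101110111: MSB = 1 → 375 − 512 = -137.
Both addends are non-negative but the stored result is negative: signed overflow. The true value 229 + 146 = 375 lies outside [-256, 255].

-137; overflow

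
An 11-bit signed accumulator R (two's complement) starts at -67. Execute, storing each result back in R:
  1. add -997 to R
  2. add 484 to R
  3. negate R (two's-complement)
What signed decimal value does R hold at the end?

580

Start: R = -67 = 11110111101.
R = -67 + (-997) = -1064; wraps to 984 = 01111011000
R = 984 + 484 = 1468; wraps to -580 = 10110111100
R = −(-580) = 580 = 01001000100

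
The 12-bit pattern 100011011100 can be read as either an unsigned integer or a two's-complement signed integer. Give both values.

unsigned = 2268, signed = -1828

Unsigned: 100011011100 = 2268.
Signed: MSB=1 → 2268 − 4096 = -1828.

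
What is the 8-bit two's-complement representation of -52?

|-52| = 52 = 00110100 in 8 bits.
Invert the bits: 11001011. Add 1: 11001100.
Check: 11001100 reads as 204 − 256 = -52.

11001100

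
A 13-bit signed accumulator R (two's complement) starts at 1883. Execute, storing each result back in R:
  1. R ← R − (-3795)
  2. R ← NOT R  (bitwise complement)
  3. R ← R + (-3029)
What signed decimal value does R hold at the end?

-516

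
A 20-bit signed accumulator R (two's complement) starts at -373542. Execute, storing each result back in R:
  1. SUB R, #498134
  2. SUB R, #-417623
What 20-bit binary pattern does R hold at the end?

Start: R = -373542 = 10100100110011011010.
R = -373542 − 498134 = -871676; wraps to 176900 = 00101011001100000100
R = 176900 − (-417623) = 594523; wraps to -454053 = 10010001001001011011

10010001001001011011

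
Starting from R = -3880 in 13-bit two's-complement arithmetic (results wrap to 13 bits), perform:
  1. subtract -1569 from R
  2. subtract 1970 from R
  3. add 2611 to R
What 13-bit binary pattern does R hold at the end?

1100101111010

Start: R = -3880 = 1000011011000.
R = -3880 − (-1569) = -2311 = 1011011111001
R = -2311 − 1970 = -4281; wraps to 3911 = 0111101000111
R = 3911 + 2611 = 6522; wraps to -1670 = 1100101111010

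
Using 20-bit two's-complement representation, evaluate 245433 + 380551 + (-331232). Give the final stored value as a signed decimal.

294752

245433 + 380551 = 625984 → wraps to -422592 (10011000110101000000)
-422592 + (-331232) = -753824 → wraps to 294752 (01000111111101100000)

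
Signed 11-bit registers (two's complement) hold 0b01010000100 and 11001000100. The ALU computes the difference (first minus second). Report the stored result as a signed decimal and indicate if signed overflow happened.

0b01010000100 → 01010000100 = 644 (signed)
11001000100 = -444 (signed)
Subtract via negate-and-add: invert 11001000100 + 1 = 00110111100 (i.e. 444).
  01010000100
+ 00110111100
= 10001000000
Result 10001000000: MSB = 1 → 1088 − 2048 = -960.
Both addends (after negating the subtrahend) are non-negative but the stored result is negative: signed overflow. The true value 644 − (-444) = 1088 lies outside [-1024, 1023].

-960; overflow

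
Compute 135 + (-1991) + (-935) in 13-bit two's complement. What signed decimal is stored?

-2791

135 + (-1991) = -1856 (1100011000000)
-1856 + (-935) = -2791 (1010100011001)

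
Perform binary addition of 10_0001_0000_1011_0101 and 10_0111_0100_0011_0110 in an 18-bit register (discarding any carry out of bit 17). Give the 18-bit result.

  100001000010110101
+ 100111010000110110
= 001000010011101011  (discard carry-out 1)

001000010011101011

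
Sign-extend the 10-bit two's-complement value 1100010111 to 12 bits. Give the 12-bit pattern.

111100010111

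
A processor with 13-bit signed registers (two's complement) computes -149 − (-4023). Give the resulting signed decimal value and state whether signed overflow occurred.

3874; no overflow

-149 → 1111101101011
-4023 → 1000001001001
Subtract via negate-and-add: invert 1000001001001 + 1 = 0111110110111 (i.e. 4023).
  1111101101011
+ 0111110110111
= 0111100100010  (discard carry-out 1)
Result 0111100100010: MSB = 0 → value 3874.
Addends (after negating the subtrahend) have opposite signs, so signed overflow cannot occur.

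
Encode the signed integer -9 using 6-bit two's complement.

|-9| = 9 = 001001 in 6 bits.
Invert the bits: 110110. Add 1: 110111.

110111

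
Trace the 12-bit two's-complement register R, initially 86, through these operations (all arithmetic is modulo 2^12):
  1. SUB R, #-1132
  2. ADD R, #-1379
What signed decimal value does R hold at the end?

-161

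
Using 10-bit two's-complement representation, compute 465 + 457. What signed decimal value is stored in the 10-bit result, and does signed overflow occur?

-102; overflow

465 → 0111010001
457 → 0111001001
  0111010001
+ 0111001001
= 1110011010
Result 1110011010: MSB = 1 → 922 − 1024 = -102.
Both addends are non-negative but the stored result is negative: signed overflow. The true value 465 + 457 = 922 lies outside [-512, 511].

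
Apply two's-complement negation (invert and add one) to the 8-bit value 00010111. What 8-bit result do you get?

Invert: 11101000. Add 1: 11101001.

11101001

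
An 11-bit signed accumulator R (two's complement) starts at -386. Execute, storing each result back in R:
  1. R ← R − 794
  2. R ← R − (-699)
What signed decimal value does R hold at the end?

Start: R = -386 = 11001111110.
R = -386 − 794 = -1180; wraps to 868 = 01101100100
R = 868 − (-699) = 1567; wraps to -481 = 11000011111

-481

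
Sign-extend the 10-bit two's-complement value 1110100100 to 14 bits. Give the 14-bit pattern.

11111110100100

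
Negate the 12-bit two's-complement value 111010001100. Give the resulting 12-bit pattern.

000101110100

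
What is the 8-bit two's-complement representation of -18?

11101110

|-18| = 18 = 00010010 in 8 bits.
Invert the bits: 11101101. Add 1: 11101110.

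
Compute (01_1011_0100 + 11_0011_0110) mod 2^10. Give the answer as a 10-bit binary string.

  0110110100
+ 1100110110
= 0011101010  (discard carry-out 1)

0011101010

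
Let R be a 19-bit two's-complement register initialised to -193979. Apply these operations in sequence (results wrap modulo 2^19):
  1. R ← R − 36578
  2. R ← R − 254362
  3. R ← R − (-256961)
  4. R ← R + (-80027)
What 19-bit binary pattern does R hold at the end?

0110100110011101111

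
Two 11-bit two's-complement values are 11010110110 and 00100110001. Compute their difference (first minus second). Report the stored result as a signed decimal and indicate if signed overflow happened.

-635; no overflow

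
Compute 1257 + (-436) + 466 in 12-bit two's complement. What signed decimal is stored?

1287

1257 + (-436) = 821 (001100110101)
821 + 466 = 1287 (010100000111)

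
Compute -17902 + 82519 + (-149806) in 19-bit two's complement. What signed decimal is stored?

-85189

-17902 + 82519 = 64617 (0001111110001101001)
64617 + (-149806) = -85189 (1101011001100111011)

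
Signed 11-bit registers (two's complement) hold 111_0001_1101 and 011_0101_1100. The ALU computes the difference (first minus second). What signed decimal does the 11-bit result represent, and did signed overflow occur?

961; overflow

111_0001_1101 → 11100011101 = -227 (signed)
011_0101_1100 → 01101011100 = 860 (signed)
Subtract via negate-and-add: invert 01101011100 + 1 = 10010100100 (i.e. -860).
  11100011101
+ 10010100100
= 01111000001  (discard carry-out 1)
Result 01111000001: MSB = 0 → value 961.
Both addends (after negating the subtrahend) are negative but the stored result is non-negative: signed overflow. The true value -227 − 860 = -1087 lies outside [-1024, 1023].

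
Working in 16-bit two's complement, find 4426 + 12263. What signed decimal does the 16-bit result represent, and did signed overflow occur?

4426 → 0001000101001010
12263 → 0010111111100111
  0001000101001010
+ 0010111111100111
= 0100000100110001
Result 0100000100110001: MSB = 0 → value 16689.
Both addends are non-negative and so is the stored result: no signed overflow.

16689; no overflow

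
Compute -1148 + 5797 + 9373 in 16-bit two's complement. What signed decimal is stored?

-1148 + 5797 = 4649 (0001001000101001)
4649 + 9373 = 14022 (0011011011000110)

14022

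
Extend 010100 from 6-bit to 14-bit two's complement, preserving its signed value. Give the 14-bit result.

00000000010100

MSB of 010100 is 0; replicate it into the new high bits.
00000000|010100 → 00000000010100 (still 20).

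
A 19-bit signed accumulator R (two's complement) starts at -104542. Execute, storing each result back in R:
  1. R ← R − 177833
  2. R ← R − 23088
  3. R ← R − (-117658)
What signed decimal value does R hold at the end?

-187805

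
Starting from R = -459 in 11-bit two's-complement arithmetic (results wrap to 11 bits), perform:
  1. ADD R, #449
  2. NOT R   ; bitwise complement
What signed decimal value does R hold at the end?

9

Start: R = -459 = 11000110101.
R = -459 + 449 = -10 = 11111110110
R = NOT 11111110110 = 00000001001 = 9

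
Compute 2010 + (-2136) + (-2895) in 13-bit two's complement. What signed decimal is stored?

2010 + (-2136) = -126 (1111110000010)
-126 + (-2895) = -3021 (1010000110011)

-3021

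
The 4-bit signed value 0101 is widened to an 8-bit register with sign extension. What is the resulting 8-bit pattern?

00000101

MSB of 0101 is 0; replicate it into the new high bits.
0000|0101 → 00000101 (still 5).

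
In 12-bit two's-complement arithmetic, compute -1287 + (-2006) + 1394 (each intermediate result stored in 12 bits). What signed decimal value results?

-1287 + (-2006) = -3293 → wraps to 803 (001100100011)
803 + 1394 = 2197 → wraps to -1899 (100010010101)

-1899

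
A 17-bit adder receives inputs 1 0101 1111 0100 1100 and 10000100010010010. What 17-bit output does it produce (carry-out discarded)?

  10101111101001100
+ 10000100010010010
= 00110011111011110  (discard carry-out 1)

00110011111011110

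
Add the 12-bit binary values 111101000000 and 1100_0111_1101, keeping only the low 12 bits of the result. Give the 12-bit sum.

101110111101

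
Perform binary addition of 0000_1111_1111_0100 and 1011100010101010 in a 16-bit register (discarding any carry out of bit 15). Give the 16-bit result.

1100100010011110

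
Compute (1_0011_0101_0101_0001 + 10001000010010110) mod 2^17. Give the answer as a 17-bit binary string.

00100010111100111

  10011010101010001
+ 10001000010010110
= 00100010111100111  (discard carry-out 1)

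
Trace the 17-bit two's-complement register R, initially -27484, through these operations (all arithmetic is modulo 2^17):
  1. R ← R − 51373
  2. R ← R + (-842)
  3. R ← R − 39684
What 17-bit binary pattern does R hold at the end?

00010110110101001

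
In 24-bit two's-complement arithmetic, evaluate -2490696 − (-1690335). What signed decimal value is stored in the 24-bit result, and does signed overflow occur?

-800361; no overflow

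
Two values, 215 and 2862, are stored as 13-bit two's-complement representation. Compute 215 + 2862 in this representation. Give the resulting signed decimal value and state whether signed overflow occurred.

215 → 0000011010111
2862 → 0101100101110
  0000011010111
+ 0101100101110
= 0110000000101
Result 0110000000101: MSB = 0 → value 3077.
Both addends are non-negative and so is the stored result: no signed overflow.

3077; no overflow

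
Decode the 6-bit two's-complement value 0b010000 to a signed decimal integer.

16

MSB is 0, so the value is non-negative: 010000 = 16.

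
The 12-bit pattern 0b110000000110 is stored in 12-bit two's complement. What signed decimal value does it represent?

MSB is 1, so the value is negative.
Invert: 001111111001. Add 1: 001111111010 = 1018. So the value is −1018.

-1018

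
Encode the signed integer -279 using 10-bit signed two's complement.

1011101001

|-279| = 279 = 0100010111 in 10 bits.
Invert the bits: 1011101000. Add 1: 1011101001.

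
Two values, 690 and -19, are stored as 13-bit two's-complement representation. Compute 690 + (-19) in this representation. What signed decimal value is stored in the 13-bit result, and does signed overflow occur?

671; no overflow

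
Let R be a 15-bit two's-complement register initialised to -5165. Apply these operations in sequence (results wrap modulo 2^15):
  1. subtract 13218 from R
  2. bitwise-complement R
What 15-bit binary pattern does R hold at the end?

100011111001110

Start: R = -5165 = 110101111010011.
R = -5165 − 13218 = -18383; wraps to 14385 = 011100000110001
R = NOT 011100000110001 = 100011111001110 = -14386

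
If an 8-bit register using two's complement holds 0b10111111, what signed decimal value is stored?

MSB is 1, so the value is negative.
Unsigned reading: 191. Subtract 2^8 = 256: 191 − 256 = -65.

-65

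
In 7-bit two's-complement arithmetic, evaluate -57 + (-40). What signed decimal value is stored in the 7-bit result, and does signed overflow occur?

31; overflow

-57 → 1000111
-40 → 1011000
  1000111
+ 1011000
= 0011111  (discard carry-out 1)
Result 0011111: MSB = 0 → value 31.
Both addends are negative but the stored result is non-negative: signed overflow. The true value -57 + (-40) = -97 lies outside [-64, 63].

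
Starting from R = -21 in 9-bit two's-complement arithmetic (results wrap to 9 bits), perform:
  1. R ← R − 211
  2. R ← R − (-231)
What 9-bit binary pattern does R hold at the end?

111111111

Start: R = -21 = 111101011.
R = -21 − 211 = -232 = 100011000
R = -232 − (-231) = -1 = 111111111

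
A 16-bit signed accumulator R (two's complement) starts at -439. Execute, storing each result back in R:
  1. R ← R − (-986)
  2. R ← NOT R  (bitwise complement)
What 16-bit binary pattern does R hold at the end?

1111110111011100

Start: R = -439 = 1111111001001001.
R = -439 − (-986) = 547 = 0000001000100011
R = NOT 0000001000100011 = 1111110111011100 = -548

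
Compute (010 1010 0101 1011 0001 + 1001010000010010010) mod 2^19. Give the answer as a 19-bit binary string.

  0101010010110110001
+ 1001010000010010010
= 1110100011001000011

1110100011001000011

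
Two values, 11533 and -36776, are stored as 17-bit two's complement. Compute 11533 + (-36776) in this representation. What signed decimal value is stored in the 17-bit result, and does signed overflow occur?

11533 → 00010110100001101
-36776 → 10111000001011000
  00010110100001101
+ 10111000001011000
= 11001110101100101
Result 11001110101100101: MSB = 1 → 105829 − 131072 = -25243.
Addends have opposite signs, so signed overflow cannot occur.

-25243; no overflow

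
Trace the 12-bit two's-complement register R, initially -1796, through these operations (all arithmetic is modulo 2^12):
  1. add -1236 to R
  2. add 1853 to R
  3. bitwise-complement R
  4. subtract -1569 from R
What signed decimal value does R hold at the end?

Start: R = -1796 = 100011111100.
R = -1796 + (-1236) = -3032; wraps to 1064 = 010000101000
R = 1064 + 1853 = 2917; wraps to -1179 = 101101100101
R = NOT 101101100101 = 010010011010 = 1178
R = 1178 − (-1569) = 2747; wraps to -1349 = 101010111011

-1349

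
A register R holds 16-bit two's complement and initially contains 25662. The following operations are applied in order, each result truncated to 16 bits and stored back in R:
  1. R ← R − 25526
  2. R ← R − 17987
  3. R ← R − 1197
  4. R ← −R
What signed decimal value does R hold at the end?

19048

Start: R = 25662 = 0110010000111110.
R = 25662 − 25526 = 136 = 0000000010001000
R = 136 − 17987 = -17851 = 1011101001000101
R = -17851 − 1197 = -19048 = 1011010110011000
R = −(-19048) = 19048 = 0100101001101000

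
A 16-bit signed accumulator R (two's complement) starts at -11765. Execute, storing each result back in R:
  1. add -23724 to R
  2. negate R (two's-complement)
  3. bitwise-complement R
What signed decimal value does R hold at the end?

Start: R = -11765 = 1101001000001011.
R = -11765 + (-23724) = -35489; wraps to 30047 = 0111010101011111
R = −(30047) = -30047 = 1000101010100001
R = NOT 1000101010100001 = 0111010101011110 = 30046

30046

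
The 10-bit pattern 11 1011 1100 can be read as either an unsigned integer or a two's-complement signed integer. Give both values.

unsigned = 956, signed = -68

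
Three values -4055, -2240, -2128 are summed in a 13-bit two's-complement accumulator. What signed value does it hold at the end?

-4055 + (-2240) = -6295 → wraps to 1897 (0011101101001)
1897 + (-2128) = -231 (1111100011001)

-231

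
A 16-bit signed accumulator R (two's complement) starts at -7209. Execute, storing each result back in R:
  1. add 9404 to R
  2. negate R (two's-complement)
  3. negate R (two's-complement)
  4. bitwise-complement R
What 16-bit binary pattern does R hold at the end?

1111011101101100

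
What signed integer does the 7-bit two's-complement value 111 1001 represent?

-7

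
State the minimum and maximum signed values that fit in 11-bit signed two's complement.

Minimum: −2^10 = -1024.
Maximum: 2^10 − 1 = 1023.

min = -1024, max = 1023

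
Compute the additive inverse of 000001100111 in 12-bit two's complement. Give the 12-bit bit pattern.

Invert: 111110011000. Add 1: 111110011001.

111110011001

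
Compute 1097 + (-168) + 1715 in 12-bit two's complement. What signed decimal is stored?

1097 + (-168) = 929 (001110100001)
929 + 1715 = 2644 → wraps to -1452 (101001010100)

-1452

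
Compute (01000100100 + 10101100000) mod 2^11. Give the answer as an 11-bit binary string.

11110000100

  01000100100
+ 10101100000
= 11110000100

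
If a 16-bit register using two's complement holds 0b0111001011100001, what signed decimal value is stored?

MSB is 0, so the value is non-negative: 0111001011100001 = 29409.

29409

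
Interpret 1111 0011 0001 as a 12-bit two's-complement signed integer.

MSB is 1, so the value is negative.
Unsigned reading: 3889. Subtract 2^12 = 4096: 3889 − 4096 = -207.

-207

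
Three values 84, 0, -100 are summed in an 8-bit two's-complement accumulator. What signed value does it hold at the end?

84 + 0 = 84 (01010100)
84 + (-100) = -16 (11110000)

-16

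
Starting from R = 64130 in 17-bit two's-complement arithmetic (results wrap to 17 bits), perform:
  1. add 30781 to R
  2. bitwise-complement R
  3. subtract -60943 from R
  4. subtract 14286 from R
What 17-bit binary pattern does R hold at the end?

Start: R = 64130 = 01111101010000010.
R = 64130 + 30781 = 94911; wraps to -36161 = 10111001010111111
R = NOT 10111001010111111 = 01000110101000000 = 36160
R = 36160 − (-60943) = 97103; wraps to -33969 = 10111101101001111
R = -33969 − 14286 = -48255 = 10100001110000001

10100001110000001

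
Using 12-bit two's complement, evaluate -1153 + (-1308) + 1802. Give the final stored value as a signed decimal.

-1153 + (-1308) = -2461 → wraps to 1635 (011001100011)
1635 + 1802 = 3437 → wraps to -659 (110101101101)

-659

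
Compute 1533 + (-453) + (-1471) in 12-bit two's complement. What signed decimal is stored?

-391

1533 + (-453) = 1080 (010000111000)
1080 + (-1471) = -391 (111001111001)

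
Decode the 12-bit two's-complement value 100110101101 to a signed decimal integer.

MSB is 1, so the value is negative.
Unsigned reading: 2477. Subtract 2^12 = 4096: 2477 − 4096 = -1619.

-1619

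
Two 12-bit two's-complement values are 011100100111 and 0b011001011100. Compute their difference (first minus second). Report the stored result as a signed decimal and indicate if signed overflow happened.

011100100111 = 1831 (signed)
0b011001011100 → 011001011100 = 1628 (signed)
Subtract via negate-and-add: invert 011001011100 + 1 = 100110100100 (i.e. -1628).
  011100100111
+ 100110100100
= 000011001011  (discard carry-out 1)
Result 000011001011: MSB = 0 → value 203.
Addends (after negating the subtrahend) have opposite signs, so signed overflow cannot occur.

203; no overflow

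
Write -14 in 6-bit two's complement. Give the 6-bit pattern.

|-14| = 14 = 001110 in 6 bits.
Invert the bits: 110001. Add 1: 110010.
Check: 110010 reads as 50 − 64 = -14.

110010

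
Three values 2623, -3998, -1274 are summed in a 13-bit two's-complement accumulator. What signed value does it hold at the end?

2623 + (-3998) = -1375 (1101010100001)
-1375 + (-1274) = -2649 (1010110100111)

-2649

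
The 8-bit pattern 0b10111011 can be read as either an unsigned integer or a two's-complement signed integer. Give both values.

unsigned = 187, signed = -69

Unsigned: 10111011 = 187.
Signed: MSB=1 → 187 − 256 = -69.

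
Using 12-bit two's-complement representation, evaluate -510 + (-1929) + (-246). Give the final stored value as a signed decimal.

-510 + (-1929) = -2439 → wraps to 1657 (011001111001)
1657 + (-246) = 1411 (010110000011)

1411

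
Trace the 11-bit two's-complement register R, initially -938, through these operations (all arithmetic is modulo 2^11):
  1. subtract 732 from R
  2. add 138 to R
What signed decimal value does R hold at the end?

516

Start: R = -938 = 10001010110.
R = -938 − 732 = -1670; wraps to 378 = 00101111010
R = 378 + 138 = 516 = 01000000100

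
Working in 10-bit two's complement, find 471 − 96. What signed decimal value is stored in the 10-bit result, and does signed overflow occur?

375; no overflow

471 → 0111010111
96 → 0001100000
Subtract via negate-and-add: invert 0001100000 + 1 = 1110100000 (i.e. -96).
  0111010111
+ 1110100000
= 0101110111  (discard carry-out 1)
Result 0101110111: MSB = 0 → value 375.
Addends (after negating the subtrahend) have opposite signs, so signed overflow cannot occur.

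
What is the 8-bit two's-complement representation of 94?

94 is non-negative, so write it directly in 8 bits: 01011110.

01011110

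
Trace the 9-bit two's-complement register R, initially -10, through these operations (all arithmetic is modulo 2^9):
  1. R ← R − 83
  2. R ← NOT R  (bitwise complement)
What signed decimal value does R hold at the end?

92

Start: R = -10 = 111110110.
R = -10 − 83 = -93 = 110100011
R = NOT 110100011 = 001011100 = 92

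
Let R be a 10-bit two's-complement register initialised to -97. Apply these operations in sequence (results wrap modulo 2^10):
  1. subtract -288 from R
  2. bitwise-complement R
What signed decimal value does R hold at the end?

-192

Start: R = -97 = 1110011111.
R = -97 − (-288) = 191 = 0010111111
R = NOT 0010111111 = 1101000000 = -192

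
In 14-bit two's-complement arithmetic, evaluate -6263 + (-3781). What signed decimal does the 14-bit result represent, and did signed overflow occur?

-6263 → 10011110001001
-3781 → 11000100111011
  10011110001001
+ 11000100111011
= 01100011000100  (discard carry-out 1)
Result 01100011000100: MSB = 0 → value 6340.
Both addends are negative but the stored result is non-negative: signed overflow. The true value -6263 + (-3781) = -10044 lies outside [-8192, 8191].

6340; overflow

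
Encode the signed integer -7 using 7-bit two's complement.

1111001

|-7| = 7 = 0000111 in 7 bits.
Invert the bits: 1111000. Add 1: 1111001.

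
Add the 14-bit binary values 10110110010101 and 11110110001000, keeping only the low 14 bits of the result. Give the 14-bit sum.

  10110110010101
+ 11110110001000
= 10101100011101  (discard carry-out 1)

10101100011101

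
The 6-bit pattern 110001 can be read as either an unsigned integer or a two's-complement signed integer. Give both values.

unsigned = 49, signed = -15

Unsigned: 110001 = 49.
Signed: MSB=1 → 49 − 64 = -15.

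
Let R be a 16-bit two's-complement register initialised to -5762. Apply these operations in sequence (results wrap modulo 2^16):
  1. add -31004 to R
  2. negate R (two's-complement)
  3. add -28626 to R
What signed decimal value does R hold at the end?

8140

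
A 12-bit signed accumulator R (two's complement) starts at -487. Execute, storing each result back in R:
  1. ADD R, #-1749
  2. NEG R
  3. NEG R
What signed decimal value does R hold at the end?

1860

Start: R = -487 = 111000011001.
R = -487 + (-1749) = -2236; wraps to 1860 = 011101000100
R = −(1860) = -1860 = 100010111100
R = −(-1860) = 1860 = 011101000100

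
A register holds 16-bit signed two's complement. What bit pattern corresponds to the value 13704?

0011010110001000

13704 is non-negative, so write it directly in 16 bits: 0011010110001000.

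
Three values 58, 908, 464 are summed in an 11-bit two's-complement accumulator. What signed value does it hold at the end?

-618

58 + 908 = 966 (01111000110)
966 + 464 = 1430 → wraps to -618 (10110010110)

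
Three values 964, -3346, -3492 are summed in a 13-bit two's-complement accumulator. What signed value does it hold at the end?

964 + (-3346) = -2382 (1011010110010)
-2382 + (-3492) = -5874 → wraps to 2318 (0100100001110)

2318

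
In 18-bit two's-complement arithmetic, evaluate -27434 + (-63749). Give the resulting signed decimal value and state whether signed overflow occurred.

-27434 → 111001010011010110
-63749 → 110000011011111011
  111001010011010110
+ 110000011011111011
= 101001101111010001  (discard carry-out 1)
Result 101001101111010001: MSB = 1 → 170961 − 262144 = -91183.
Both addends are negative and so is the stored result: no signed overflow.

-91183; no overflow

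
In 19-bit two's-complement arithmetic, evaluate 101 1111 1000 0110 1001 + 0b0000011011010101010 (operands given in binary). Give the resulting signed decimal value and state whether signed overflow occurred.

101 1111 1000 0110 1001 → 1011111100001101001 = -133015 (signed)
0b0000011011010101010 → 0000011011010101010 = 13994 (signed)
  1011111100001101001
+ 0000011011010101010
= 1100010111100010011
Result 1100010111100010011: MSB = 1 → 405267 − 524288 = -119021.
Addends have opposite signs, so signed overflow cannot occur.

-119021; no overflow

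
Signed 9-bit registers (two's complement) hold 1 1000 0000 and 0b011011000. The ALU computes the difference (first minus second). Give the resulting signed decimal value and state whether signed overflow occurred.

168; overflow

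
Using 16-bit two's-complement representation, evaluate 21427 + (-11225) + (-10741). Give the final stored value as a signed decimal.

21427 + (-11225) = 10202 (0010011111011010)
10202 + (-10741) = -539 (1111110111100101)

-539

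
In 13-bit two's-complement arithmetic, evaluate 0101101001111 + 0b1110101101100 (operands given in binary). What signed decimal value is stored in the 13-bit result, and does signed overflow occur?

2235; no overflow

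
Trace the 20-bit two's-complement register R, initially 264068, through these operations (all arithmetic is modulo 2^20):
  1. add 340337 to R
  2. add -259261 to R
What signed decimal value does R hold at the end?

345144

Start: R = 264068 = 01000000011110000100.
R = 264068 + 340337 = 604405; wraps to -444171 = 10010011100011110101
R = -444171 + (-259261) = -703432; wraps to 345144 = 01010100010000111000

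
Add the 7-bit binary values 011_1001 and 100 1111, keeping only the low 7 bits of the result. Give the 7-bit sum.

  0111001
+ 1001111
= 0001000  (discard carry-out 1)

0001000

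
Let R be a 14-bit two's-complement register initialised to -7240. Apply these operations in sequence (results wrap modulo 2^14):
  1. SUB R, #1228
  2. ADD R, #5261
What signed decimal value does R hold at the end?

-3207

Start: R = -7240 = 10001110111000.
R = -7240 − 1228 = -8468; wraps to 7916 = 01111011101100
R = 7916 + 5261 = 13177; wraps to -3207 = 11001101111001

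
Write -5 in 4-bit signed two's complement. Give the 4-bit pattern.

1011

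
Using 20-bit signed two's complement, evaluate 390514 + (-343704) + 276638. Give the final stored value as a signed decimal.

323448

390514 + (-343704) = 46810 (00001011011011011010)
46810 + 276638 = 323448 (01001110111101111000)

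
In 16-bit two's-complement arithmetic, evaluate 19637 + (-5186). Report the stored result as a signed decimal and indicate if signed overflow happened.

14451; no overflow

19637 → 0100110010110101
-5186 → 1110101110111110
  0100110010110101
+ 1110101110111110
= 0011100001110011  (discard carry-out 1)
Result 0011100001110011: MSB = 0 → value 14451.
Addends have opposite signs, so signed overflow cannot occur.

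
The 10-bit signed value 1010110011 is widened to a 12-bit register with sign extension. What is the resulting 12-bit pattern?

MSB of 1010110011 is 1; replicate it into the new high bits.
11|1010110011 → 111010110011 (still -333).

111010110011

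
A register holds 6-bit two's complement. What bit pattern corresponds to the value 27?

011011

27 is non-negative, so write it directly in 6 bits: 011011.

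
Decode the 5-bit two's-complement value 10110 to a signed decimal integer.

-10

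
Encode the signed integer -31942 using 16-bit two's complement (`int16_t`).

|-31942| = 31942 = 0111110011000110 in 16 bits.
Invert the bits: 1000001100111001. Add 1: 1000001100111010.
Check: 1000001100111010 reads as 33594 − 65536 = -31942.

1000001100111010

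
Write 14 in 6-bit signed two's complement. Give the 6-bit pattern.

14 is non-negative, so write it directly in 6 bits: 001110.

001110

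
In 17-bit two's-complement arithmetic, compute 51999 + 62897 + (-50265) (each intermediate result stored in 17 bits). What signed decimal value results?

64631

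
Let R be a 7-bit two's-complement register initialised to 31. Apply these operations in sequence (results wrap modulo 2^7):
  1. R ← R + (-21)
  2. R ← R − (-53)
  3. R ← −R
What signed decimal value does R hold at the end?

-63

Start: R = 31 = 0011111.
R = 31 + (-21) = 10 = 0001010
R = 10 − (-53) = 63 = 0111111
R = −(63) = -63 = 1000001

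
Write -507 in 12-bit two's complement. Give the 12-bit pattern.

|-507| = 507 = 000111111011 in 12 bits.
Invert the bits: 111000000100. Add 1: 111000000101.

111000000101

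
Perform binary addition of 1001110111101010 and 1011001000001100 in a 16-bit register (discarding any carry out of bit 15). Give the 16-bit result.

  1001110111101010
+ 1011001000001100
= 0100111111110110  (discard carry-out 1)

0100111111110110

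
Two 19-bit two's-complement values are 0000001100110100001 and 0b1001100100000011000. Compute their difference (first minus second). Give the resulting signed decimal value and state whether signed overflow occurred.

0000001100110100001 = 6561 (signed)
0b1001100100000011000 → 1001100100000011000 = -210920 (signed)
Subtract via negate-and-add: invert 1001100100000011000 + 1 = 0110011011111101000 (i.e. 210920).
  0000001100110100001
+ 0110011011111101000
= 0110101000110001001
Result 0110101000110001001: MSB = 0 → value 217481.
Both addends (after negating the subtrahend) are non-negative and so is the stored result: no signed overflow.

217481; no overflow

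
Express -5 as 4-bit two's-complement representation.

1011

|-5| = 5 = 0101 in 4 bits.
Invert the bits: 1010. Add 1: 1011.
Check: 1011 reads as 11 − 16 = -5.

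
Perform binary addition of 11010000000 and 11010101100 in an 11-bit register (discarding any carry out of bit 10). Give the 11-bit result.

10100101100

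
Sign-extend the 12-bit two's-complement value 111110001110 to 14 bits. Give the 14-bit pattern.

11111110001110

MSB of 111110001110 is 1; replicate it into the new high bits.
11|111110001110 → 11111110001110 (still -114).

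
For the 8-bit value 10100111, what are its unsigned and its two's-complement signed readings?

Unsigned: 10100111 = 167.
Signed: MSB=1 → 167 − 256 = -89.

unsigned = 167, signed = -89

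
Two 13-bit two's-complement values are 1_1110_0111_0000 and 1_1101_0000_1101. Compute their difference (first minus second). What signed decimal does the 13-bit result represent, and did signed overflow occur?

355; no overflow

1_1110_0111_0000 → 1111001110000 = -400 (signed)
1_1101_0000_1101 → 1110100001101 = -755 (signed)
Subtract via negate-and-add: invert 1110100001101 + 1 = 0001011110011 (i.e. 755).
  1111001110000
+ 0001011110011
= 0000101100011  (discard carry-out 1)
Result 0000101100011: MSB = 0 → value 355.
Addends (after negating the subtrahend) have opposite signs, so signed overflow cannot occur.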